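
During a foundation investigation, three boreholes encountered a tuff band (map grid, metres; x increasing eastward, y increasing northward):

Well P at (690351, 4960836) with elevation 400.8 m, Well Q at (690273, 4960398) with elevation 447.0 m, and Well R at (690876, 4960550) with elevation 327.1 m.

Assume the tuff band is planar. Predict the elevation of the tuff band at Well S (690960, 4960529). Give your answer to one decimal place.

313.5 m

Let the plane be z = a·x + b·y + c.
Well Q−Well P: −78a − 438b = 46.2;  Well R−Well P: 525a − 286b = −73.7.
Solving gives a = −0.180346312, b = −0.073362986.
Then c = 400.8 − a·690351 − b·4960836 = 488844.80.
At (690960, 4960529): z = −124612.1 − 363919.2 + 488844.80 = 313.5 m.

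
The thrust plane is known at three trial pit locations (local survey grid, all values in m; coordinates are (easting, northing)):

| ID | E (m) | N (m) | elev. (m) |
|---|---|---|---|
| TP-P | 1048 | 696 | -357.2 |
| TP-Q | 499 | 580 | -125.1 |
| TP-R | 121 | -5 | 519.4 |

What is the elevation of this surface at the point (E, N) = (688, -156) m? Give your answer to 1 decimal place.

Two edge vectors: TP-P→TP-Q = (-549, -116, 232.1), TP-P→TP-R = (-927, -701, 876.6).
Normal n = (TP-P→TP-Q) × (TP-P→TP-R) = (61016.5, 266096.7, 277317).
So ∂z/∂E = −n_x/n_z = −0.220024 and ∂z/∂N = −n_y/n_z = −0.959540.
Intercept c from TP-P: -357.2 + 230.59 + 667.84 = 541.23.
At (688, -156): z = −151.4 + 149.7 + 541.23 = 539.5 m.

539.5 m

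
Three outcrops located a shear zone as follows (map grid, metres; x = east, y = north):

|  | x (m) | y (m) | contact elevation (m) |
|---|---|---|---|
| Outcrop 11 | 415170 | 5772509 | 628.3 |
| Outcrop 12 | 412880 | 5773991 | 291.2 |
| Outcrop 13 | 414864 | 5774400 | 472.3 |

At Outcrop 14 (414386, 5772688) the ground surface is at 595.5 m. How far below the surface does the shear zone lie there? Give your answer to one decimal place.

Two edge vectors: Outcrop 11→Outcrop 12 = (-2290, 1482, -337.1), Outcrop 11→Outcrop 13 = (-306, 1891, -156).
Normal n = (Outcrop 11→Outcrop 12) × (Outcrop 11→Outcrop 13) = (406264.1, -254087.4, -3876898).
So ∂z/∂x = −n_x/n_z = 0.104791021 and ∂z/∂y = −n_y/n_z = −0.065538841.
Intercept c from Outcrop 11: 628.3 − 43506.09 + 378323.55 = 335445.76.
At (414386, 5772688): z_contact = 43423.93 − 378335.28 + 335445.76 = 534.41 m.
Depth below ground = 595.5 − 534.41 = 61.1 m.

61.1 m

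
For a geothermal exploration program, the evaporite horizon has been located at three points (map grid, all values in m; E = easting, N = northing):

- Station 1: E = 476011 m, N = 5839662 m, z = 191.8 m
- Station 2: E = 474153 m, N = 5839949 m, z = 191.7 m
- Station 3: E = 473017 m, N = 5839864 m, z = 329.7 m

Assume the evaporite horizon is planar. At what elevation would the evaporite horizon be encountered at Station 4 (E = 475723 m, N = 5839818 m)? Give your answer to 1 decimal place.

Let the plane be z = a·E + b·N + c.
Station 2−Station 1: −1858a + 287b = −0.1;  Station 3−Station 1: −2994a + 202b = 137.9.
Solving gives a = −0.081819440, b = −0.530036656.
Then c = 191.8 − a·476011 − b·5839662 = 3134373.67.
At (475723, 5839818): z = −38923.4 − 3095317.6 + 3134373.67 = 132.7 m.

132.7 m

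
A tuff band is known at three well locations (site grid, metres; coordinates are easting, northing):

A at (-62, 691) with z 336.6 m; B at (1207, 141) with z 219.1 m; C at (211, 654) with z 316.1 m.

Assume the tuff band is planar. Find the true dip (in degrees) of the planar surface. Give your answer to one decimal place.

Let the plane be z = a·easting + b·northing + c.
B−A: 1269a − 550b = −117.5;  C−A: 273a − 37b = −20.5.
Solving gives a = −0.06713, b = 0.05875.
Gradient magnitude |∇z| = √(a² + b²) = √(0.00451 + 0.00345) = 0.08921.
True dip = arctan(0.08921) = 5.1°, dipping toward SE (azimuth ≈ 131°).

5.1°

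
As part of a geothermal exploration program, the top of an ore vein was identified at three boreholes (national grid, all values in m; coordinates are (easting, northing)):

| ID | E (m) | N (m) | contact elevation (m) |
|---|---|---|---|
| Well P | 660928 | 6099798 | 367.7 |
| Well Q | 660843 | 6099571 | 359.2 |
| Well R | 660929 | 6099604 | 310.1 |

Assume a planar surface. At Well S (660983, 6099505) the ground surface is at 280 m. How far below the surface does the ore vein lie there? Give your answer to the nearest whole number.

36 m

Let the plane be z = a·E + b·N + c.
Well Q−Well P: −85a − 227b = −8.5;  Well R−Well P: 1a − 194b = −57.6.
Solving gives a = −0.68350781, b = 0.29338398.
Then c = 367.7 − a·660928 − b·6099798 = −1337465.87.
At (660983, 6099505): z_contact = −451787.0 + 1789497.1 − 1337465.87 = 244.1 m.
Depth below ground = 280 − 244.1 = 36 m.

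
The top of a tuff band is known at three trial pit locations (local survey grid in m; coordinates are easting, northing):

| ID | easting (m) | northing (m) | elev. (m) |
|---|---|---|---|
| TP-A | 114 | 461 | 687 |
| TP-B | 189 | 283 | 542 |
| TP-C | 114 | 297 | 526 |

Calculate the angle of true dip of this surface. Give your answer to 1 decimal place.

Two edge vectors: TP-A→TP-B = (75, -178, -145), TP-A→TP-C = (0, -164, -161).
Normal n = (TP-A→TP-B) × (TP-A→TP-C) = (4878, 12075, -12300).
So ∂z/∂easting = −n_x/n_z = 0.39659 and ∂z/∂northing = −n_y/n_z = 0.98171.
Gradient magnitude |∇z| = √(a² + b²) = √(0.15728 + 0.96375) = 1.05879.
True dip = arctan(1.05879) = 46.6°, dipping toward SSW (azimuth ≈ 202°).

46.6°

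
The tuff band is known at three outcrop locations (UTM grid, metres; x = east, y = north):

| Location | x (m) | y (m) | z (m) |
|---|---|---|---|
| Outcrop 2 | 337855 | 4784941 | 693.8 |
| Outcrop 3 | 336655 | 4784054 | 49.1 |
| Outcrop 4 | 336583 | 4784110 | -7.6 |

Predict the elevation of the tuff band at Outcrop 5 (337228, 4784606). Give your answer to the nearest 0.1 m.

Let the plane be z = a·x + b·y + c.
Outcrop 3−Outcrop 2: −1200a − 887b = −644.7;  Outcrop 4−Outcrop 2: −1272a − 831b = −701.4.
Solving gives a = 0.659190167, b = −0.164969786.
Then c = 693.8 − a·337855 − b·4784941 = 567353.80.
At (337228, 4784606): z = 222297.4 − 789315.4 + 567353.80 = 335.8 m.

335.8 m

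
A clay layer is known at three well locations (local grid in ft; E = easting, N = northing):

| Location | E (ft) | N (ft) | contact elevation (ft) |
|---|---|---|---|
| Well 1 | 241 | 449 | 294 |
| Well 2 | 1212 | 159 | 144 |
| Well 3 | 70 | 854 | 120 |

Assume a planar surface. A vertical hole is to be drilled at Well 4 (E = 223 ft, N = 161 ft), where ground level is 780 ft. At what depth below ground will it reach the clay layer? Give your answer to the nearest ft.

Let the plane be z = a·E + b·N + c.
Well 2−Well 1: 971a − 290b = −150;  Well 3−Well 1: −171a + 405b = −174.
Solving gives a = −0.32360, b = −0.56626.
Then c = 294 − a·241 − b·449 = 626.24.
At (223, 161): z_contact = −72.2 − 91.2 + 626.24 = 462.9 ft.
Depth below ground = 780 − 462.9 = 317 ft.

317 ft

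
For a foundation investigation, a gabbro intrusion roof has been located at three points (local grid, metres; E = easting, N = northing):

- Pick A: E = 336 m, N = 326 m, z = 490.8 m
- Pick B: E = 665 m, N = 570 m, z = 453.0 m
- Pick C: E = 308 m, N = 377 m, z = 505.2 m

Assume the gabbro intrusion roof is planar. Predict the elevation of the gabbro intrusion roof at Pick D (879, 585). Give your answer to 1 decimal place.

Let the plane be z = a·E + b·N + c.
Pick B−Pick A: 329a + 244b = −37.8;  Pick C−Pick A: −28a + 51b = 14.4.
Solving gives a = −0.23046, b = 0.15583.
Then c = 490.8 − a·336 − b·326 = 517.44.
At (879, 585): z = −202.6 + 91.2 + 517.44 = 406.0 m.

406.0 m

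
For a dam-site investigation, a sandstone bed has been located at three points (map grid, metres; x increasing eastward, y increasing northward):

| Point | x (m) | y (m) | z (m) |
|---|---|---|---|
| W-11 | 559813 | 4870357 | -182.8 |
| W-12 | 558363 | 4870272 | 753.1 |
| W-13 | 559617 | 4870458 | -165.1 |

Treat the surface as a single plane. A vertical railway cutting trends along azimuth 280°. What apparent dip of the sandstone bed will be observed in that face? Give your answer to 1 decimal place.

22.4°

Two edge vectors: W-11→W-12 = (-1450, -85, 935.9), W-11→W-13 = (-196, 101, 17.7).
Normal n = (W-11→W-12) × (W-11→W-13) = (-96030.4, -157771.4, -163110).
So ∂z/∂x = −n_x/n_z = −0.58875 and ∂z/∂y = −n_y/n_z = −0.96727.
Unit vector along 280° is (sin 280°, cos 280°) = (-0.9848, 0.1736).
Slope in that direction = a·(-0.9848) + b·(0.1736) = 0.41184.
Apparent dip = arctan|0.41184| = 22.4° (true dip is 48.6°, so apparent ≤ true as expected).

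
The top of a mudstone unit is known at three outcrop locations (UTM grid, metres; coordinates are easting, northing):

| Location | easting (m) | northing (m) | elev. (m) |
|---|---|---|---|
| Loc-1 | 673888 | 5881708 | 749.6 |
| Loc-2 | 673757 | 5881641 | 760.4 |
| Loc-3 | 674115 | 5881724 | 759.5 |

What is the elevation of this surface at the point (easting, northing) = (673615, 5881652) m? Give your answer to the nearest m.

Two edge vectors: Loc-1→Loc-2 = (-131, -67, 10.8), Loc-1→Loc-3 = (227, 16, 9.9).
Normal n = (Loc-1→Loc-2) × (Loc-1→Loc-3) = (-836.1, 3748.5, 13113).
So ∂z/∂easting = −n_x/n_z = 0.06376115 and ∂z/∂northing = −n_y/n_z = −0.28586136.
Intercept c from Loc-1: 749.6 − 42967.88 + 1681353.04 = 1639134.77.
At (673615, 5881652): z = 42950.5 − 1681337.0 + 1639134.77 = 748.2 m.

748 m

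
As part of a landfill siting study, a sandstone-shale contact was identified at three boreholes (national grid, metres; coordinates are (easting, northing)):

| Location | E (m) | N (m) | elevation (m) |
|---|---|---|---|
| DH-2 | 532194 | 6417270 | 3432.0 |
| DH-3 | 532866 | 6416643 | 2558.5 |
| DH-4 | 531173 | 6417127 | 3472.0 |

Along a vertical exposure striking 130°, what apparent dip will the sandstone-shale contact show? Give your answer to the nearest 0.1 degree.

Two edge vectors: DH-2→DH-3 = (672, -627, -873.5), DH-2→DH-4 = (-1021, -143, 40).
Normal n = (DH-2→DH-3) × (DH-2→DH-4) = (-149990.5, 864963.5, -736263).
So ∂z/∂E = −n_x/n_z = −0.20372 and ∂z/∂N = −n_y/n_z = 1.17480.
Unit vector along 130° is (sin 130°, cos 130°) = (0.7660, -0.6428).
Slope in that direction = a·(0.7660) + b·(-0.6428) = −0.91121.
Apparent dip = arctan|0.91121| = 42.3° (true dip is 50.0°, so apparent ≤ true as expected).

42.3°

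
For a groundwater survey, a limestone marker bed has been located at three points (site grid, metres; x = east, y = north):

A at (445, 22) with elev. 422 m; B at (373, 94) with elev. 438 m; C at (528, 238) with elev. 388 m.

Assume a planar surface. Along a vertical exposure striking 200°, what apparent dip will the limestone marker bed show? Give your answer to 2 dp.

Let the plane be z = a·x + b·y + c.
B−A: −72a + 72b = 16;  C−A: 83a + 216b = −34.
Solving gives a = −0.27425, b = −0.05203.
Unit vector along 200° is (sin 200°, cos 200°) = (-0.3420, -0.9397).
Slope in that direction = a·(-0.3420) + b·(-0.9397) = 0.14269.
Apparent dip = arctan|0.14269| = 8.12° (true dip is 15.6°, so apparent ≤ true as expected).

8.12°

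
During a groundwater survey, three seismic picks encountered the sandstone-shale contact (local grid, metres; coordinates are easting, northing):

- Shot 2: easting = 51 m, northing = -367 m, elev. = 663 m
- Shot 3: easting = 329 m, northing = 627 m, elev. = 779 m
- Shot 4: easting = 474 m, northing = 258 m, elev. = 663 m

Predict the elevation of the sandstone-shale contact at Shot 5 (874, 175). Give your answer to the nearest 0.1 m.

Let the plane be z = a·easting + b·northing + c.
Shot 3−Shot 2: 278a + 994b = 116;  Shot 4−Shot 2: 423a + 625b = 0.
Solving gives a = −0.29386, b = 0.19889.
Then c = 663 − a·51 − b·-367 = 750.98.
At (874, 175): z = −256.8 + 34.8 + 750.98 = 528.9 m.

528.9 m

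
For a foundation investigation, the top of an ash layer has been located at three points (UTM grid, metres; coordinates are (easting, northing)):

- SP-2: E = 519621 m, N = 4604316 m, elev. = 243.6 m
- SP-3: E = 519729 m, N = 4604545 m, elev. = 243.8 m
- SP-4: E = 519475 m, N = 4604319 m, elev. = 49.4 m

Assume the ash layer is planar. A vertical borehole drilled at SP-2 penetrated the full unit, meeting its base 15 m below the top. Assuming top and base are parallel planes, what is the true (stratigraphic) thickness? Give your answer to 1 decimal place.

Let the plane be z = a·E + b·N + c.
SP-3−SP-2: 108a + 229b = 0.2;  SP-4−SP-2: −146a + 3b = −194.2.
Solving gives a = 1.31739, b = −0.62043.
|∇z| = √(a²+b²) = 1.45617, so dip δ = arctan(1.45617) = 55.52°.
True thickness = vertical thickness × cos δ = 15 × cos 55.52° = 8.5 m.

8.5 m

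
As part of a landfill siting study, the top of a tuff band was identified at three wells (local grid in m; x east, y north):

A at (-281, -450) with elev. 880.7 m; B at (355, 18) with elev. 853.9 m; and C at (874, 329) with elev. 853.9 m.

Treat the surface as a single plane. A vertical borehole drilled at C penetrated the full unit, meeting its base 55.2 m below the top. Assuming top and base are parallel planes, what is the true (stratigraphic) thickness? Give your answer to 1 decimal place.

51.9 m

Two edge vectors: A→B = (636, 468, -26.8), A→C = (1155, 779, -26.8).
Normal n = (A→B) × (A→C) = (8334.8, -13909.2, -45096).
So ∂z/∂x = −n_x/n_z = 0.18482 and ∂z/∂y = −n_y/n_z = −0.30844.
|∇z| = √(a²+b²) = 0.35957, so dip δ = arctan(0.35957) = 19.78°.
True thickness = vertical thickness × cos δ = 55.2 × cos 19.78° = 51.9 m.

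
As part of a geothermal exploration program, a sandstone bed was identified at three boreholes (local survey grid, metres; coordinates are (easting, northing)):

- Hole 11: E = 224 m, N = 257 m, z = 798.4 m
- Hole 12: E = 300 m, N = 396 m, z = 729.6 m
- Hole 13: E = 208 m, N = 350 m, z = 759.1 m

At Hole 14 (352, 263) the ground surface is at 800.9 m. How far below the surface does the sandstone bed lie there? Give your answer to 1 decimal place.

Let the plane be z = a·E + b·N + c.
Hole 12−Hole 11: 76a + 139b = −68.8;  Hole 13−Hole 11: −16a + 93b = −39.3.
Solving gives a = −0.10070, b = −0.43991.
Then c = 798.4 − a·224 − b·257 = 934.01.
At (352, 263): z_contact = −35.45 − 115.70 + 934.01 = 782.87 m.
Depth below ground = 800.9 − 782.87 = 18.0 m.

18.0 m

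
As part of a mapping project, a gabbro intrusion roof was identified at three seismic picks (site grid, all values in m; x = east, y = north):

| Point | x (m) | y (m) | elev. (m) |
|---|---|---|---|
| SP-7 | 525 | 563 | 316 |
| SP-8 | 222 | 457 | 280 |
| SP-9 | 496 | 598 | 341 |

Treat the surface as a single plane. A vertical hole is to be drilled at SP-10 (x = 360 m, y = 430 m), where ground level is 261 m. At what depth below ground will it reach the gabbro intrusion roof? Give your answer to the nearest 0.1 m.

Let the plane be z = a·x + b·y + c.
SP-8−SP-7: −303a − 106b = −36;  SP-9−SP-7: −29a + 35b = 25.
Solving gives a = −0.10162, b = 0.63009.
Then c = 316 − a·525 − b·563 = 14.61.
At (360, 430): z_contact = −36.58 + 270.94 + 14.61 = 248.96 m.
Depth below ground = 261 − 248.96 = 12.0 m.

12.0 m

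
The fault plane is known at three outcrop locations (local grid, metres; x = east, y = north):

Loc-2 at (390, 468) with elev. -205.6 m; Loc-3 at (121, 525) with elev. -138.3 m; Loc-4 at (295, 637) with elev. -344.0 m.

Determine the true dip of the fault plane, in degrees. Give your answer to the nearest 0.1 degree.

50.0°

Two edge vectors: Loc-2→Loc-3 = (-269, 57, 67.3), Loc-2→Loc-4 = (-95, 169, -138.4).
Normal n = (Loc-2→Loc-3) × (Loc-2→Loc-4) = (-19262.5, -43623.1, -40046).
So ∂z/∂x = −n_x/n_z = −0.48101 and ∂z/∂y = −n_y/n_z = −1.08932.
Gradient magnitude |∇z| = √(a² + b²) = √(0.23137 + 1.18663) = 1.19080.
True dip = arctan(1.19080) = 50.0°, dipping toward NNE (azimuth ≈ 024°).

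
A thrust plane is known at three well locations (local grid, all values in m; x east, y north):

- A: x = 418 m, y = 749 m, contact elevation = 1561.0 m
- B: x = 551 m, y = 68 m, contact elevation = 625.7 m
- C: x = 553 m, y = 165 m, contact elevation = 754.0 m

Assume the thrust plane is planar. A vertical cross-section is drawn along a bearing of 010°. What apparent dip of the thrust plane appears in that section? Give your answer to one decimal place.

Let the plane be z = a·x + b·y + c.
B−A: 133a − 681b = −935.3;  C−A: 135a − 584b = −807.
Solving gives a = −0.23500, b = 1.32753.
Unit vector along 010° is (sin 10°, cos 10°) = (0.1736, 0.9848).
Slope in that direction = a·(0.1736) + b·(0.9848) = 1.26655.
Apparent dip = arctan|1.26655| = 51.7° (true dip is 53.4°, so apparent ≤ true as expected).

51.7°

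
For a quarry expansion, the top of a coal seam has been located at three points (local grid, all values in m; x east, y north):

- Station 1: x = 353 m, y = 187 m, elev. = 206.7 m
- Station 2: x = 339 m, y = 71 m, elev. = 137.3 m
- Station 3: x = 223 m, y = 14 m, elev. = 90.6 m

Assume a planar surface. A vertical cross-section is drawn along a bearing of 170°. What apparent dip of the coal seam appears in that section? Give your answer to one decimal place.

29.0°

Two edge vectors: Station 1→Station 2 = (-14, -116, -69.4), Station 1→Station 3 = (-130, -173, -116.1).
Normal n = (Station 1→Station 2) × (Station 1→Station 3) = (1461.4, 7396.6, -12658).
So ∂z/∂x = −n_x/n_z = 0.11545 and ∂z/∂y = −n_y/n_z = 0.58434.
Unit vector along 170° is (sin 170°, cos 170°) = (0.1736, -0.9848).
Slope in that direction = a·(0.1736) + b·(-0.9848) = −0.55542.
Apparent dip = arctan|0.55542| = 29.0° (true dip is 30.8°, so apparent ≤ true as expected).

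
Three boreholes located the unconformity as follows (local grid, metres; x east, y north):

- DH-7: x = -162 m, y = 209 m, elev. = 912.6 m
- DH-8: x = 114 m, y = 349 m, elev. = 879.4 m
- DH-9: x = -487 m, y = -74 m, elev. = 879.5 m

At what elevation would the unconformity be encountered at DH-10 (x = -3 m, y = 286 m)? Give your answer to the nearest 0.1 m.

891.2 m

Two edge vectors: DH-7→DH-8 = (276, 140, -33.2), DH-7→DH-9 = (-325, -283, -33.1).
Normal n = (DH-7→DH-8) × (DH-7→DH-9) = (-14029.6, 19925.6, -32608).
So ∂z/∂x = −n_x/n_z = −0.43025 and ∂z/∂y = −n_y/n_z = 0.61106.
Intercept c from DH-7: 912.6 − 69.70 − 127.71 = 715.19.
At (-3, 286): z = 1.3 + 174.8 + 715.19 = 891.2 m.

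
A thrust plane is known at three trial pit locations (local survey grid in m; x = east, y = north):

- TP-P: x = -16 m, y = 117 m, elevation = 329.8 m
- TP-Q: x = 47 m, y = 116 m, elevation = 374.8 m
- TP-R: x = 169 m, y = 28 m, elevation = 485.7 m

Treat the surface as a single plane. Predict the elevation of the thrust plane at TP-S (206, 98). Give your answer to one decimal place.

Two edge vectors: TP-P→TP-Q = (63, -1, 45), TP-P→TP-R = (185, -89, 155.9).
Normal n = (TP-P→TP-Q) × (TP-P→TP-R) = (3849.1, -1496.7, -5422).
So ∂z/∂x = −n_x/n_z = 0.70990 and ∂z/∂y = −n_y/n_z = −0.27604.
Intercept c from TP-P: 329.8 + 11.36 + 32.30 = 373.46.
At (206, 98): z = 146.2 − 27.1 + 373.46 = 492.6 m.

492.6 m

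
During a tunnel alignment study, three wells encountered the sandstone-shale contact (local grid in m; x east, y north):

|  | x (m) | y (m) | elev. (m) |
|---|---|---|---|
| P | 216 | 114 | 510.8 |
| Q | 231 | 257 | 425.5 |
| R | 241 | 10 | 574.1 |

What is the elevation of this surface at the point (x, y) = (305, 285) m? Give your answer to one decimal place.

411.3 m

Two edge vectors: P→Q = (15, 143, -85.3), P→R = (25, -104, 63.3).
Normal n = (P→Q) × (P→R) = (180.7, -3082, -5135).
So ∂z/∂x = −n_x/n_z = 0.03519 and ∂z/∂y = −n_y/n_z = −0.60019.
Intercept c from P: 510.8 − 7.60 + 68.42 = 571.62.
At (305, 285): z = 10.7 − 171.1 + 571.62 = 411.3 m.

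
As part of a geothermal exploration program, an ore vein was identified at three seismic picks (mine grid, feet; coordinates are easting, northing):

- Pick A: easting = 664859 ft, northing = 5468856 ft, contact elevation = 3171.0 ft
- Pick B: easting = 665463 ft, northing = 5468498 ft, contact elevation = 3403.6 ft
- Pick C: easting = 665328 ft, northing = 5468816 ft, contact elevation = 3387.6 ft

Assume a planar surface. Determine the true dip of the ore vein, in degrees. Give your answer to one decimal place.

Let the plane be z = a·easting + b·northing + c.
Pick B−Pick A: 604a − 358b = 232.6;  Pick C−Pick A: 469a − 40b = 216.6.
Solving gives a = 0.47473, b = 0.15122.
Gradient magnitude |∇z| = √(a² + b²) = √(0.22537 + 0.02287) = 0.49823.
True dip = arctan(0.49823) = 26.5°, dipping toward WSW (azimuth ≈ 252°).

26.5°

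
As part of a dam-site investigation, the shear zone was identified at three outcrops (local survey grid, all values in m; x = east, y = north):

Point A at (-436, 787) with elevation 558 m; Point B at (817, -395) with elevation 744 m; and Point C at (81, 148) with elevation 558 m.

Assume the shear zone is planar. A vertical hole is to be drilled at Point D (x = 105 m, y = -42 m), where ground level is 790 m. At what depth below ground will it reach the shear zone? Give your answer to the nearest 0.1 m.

Let the plane be z = a·x + b·y + c.
Point B−Point A: 1253a − 1182b = 186;  Point C−Point A: 517a − 639b = 0.
Solving gives a = 0.62696, b = 0.50726.
Then c = 558 − a·-436 − b·787 = 432.14.
At (105, -42): z_contact = 65.83 − 21.30 + 432.14 = 476.67 m.
Depth below ground = 790 − 476.67 = 313.3 m.

313.3 m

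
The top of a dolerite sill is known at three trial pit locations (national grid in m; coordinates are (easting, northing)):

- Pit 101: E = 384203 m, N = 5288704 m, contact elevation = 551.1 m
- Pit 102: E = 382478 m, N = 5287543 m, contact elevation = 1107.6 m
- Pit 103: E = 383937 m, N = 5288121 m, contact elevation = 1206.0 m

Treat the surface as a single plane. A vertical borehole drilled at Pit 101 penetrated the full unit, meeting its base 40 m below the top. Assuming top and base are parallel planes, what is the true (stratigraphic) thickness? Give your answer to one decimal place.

21.8 m

Two edge vectors: Pit 101→Pit 102 = (-1725, -1161, 556.5), Pit 101→Pit 103 = (-266, -583, 654.9).
Normal n = (Pit 101→Pit 102) × (Pit 101→Pit 103) = (-435899.4, 981673.5, 696849).
So ∂z/∂E = −n_x/n_z = 0.62553 and ∂z/∂N = −n_y/n_z = −1.40873.
|∇z| = √(a²+b²) = 1.54137, so dip δ = arctan(1.54137) = 57.03°.
True thickness = vertical thickness × cos δ = 40 × cos 57.03° = 21.8 m.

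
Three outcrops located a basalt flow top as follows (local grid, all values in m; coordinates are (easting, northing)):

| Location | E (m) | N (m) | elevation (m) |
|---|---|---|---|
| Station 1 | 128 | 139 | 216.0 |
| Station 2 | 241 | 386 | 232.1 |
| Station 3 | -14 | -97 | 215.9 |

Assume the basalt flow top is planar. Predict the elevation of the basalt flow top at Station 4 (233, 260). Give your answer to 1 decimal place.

Two edge vectors: Station 1→Station 2 = (113, 247, 16.1), Station 1→Station 3 = (-142, -236, -0.1).
Normal n = (Station 1→Station 2) × (Station 1→Station 3) = (3774.9, -2274.9, 8406).
So ∂z/∂E = −n_x/n_z = −0.44907 and ∂z/∂N = −n_y/n_z = 0.27063.
Intercept c from Station 1: 216 + 57.48 − 37.62 = 235.86.
At (233, 260): z = −104.6 + 70.4 + 235.86 = 201.6 m.

201.6 m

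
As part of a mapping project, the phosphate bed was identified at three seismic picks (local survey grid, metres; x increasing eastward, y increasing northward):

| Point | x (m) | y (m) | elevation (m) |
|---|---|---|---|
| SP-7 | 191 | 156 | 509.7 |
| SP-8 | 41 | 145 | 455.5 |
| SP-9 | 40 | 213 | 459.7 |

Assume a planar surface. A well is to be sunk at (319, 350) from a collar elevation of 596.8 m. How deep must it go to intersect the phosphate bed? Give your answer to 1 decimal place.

28.5 m

Two edge vectors: SP-7→SP-8 = (-150, -11, -54.2), SP-7→SP-9 = (-151, 57, -50).
Normal n = (SP-7→SP-8) × (SP-7→SP-9) = (3639.4, 684.2, -10211).
So ∂z/∂x = −n_x/n_z = 0.35642 and ∂z/∂y = −n_y/n_z = 0.06701.
Intercept c from SP-7: 509.7 − 68.08 − 10.45 = 431.17.
At (319, 350): z_contact = 113.70 + 23.45 + 431.17 = 568.32 m.
Depth below ground = 596.8 − 568.32 = 28.5 m.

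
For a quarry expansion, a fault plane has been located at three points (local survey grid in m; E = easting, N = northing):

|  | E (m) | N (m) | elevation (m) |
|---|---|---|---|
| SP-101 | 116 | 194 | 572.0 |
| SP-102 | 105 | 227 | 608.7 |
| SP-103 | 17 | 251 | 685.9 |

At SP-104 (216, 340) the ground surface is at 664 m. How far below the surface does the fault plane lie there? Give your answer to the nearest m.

Two edge vectors: SP-101→SP-102 = (-11, 33, 36.7), SP-101→SP-103 = (-99, 57, 113.9).
Normal n = (SP-101→SP-102) × (SP-101→SP-103) = (1666.8, -2380.4, 2640).
So ∂z/∂E = −n_x/n_z = −0.63136 and ∂z/∂N = −n_y/n_z = 0.90167.
Intercept c from SP-101: 572 + 73.24 − 174.92 = 470.31.
At (216, 340): z_contact = −136.4 + 306.6 + 470.31 = 640.5 m.
Depth below ground = 664 − 640.5 = 23 m.

23 m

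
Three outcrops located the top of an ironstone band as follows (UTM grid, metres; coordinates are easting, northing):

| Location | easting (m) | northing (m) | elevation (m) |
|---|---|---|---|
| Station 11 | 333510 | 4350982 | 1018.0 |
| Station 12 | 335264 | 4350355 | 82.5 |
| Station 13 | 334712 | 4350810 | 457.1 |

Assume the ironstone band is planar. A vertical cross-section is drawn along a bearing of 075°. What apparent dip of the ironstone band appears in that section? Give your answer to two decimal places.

Let the plane be z = a·easting + b·northing + c.
Station 12−Station 11: 1754a − 627b = −935.5;  Station 13−Station 11: 1202a − 172b = −560.9.
Solving gives a = −0.42211, b = 0.31120.
Unit vector along 075° is (sin 75°, cos 75°) = (0.9659, 0.2588).
Slope in that direction = a·(0.9659) + b·(0.2588) = −0.32718.
Apparent dip = arctan|0.32718| = 18.12° (true dip is 27.7°, so apparent ≤ true as expected).

18.12°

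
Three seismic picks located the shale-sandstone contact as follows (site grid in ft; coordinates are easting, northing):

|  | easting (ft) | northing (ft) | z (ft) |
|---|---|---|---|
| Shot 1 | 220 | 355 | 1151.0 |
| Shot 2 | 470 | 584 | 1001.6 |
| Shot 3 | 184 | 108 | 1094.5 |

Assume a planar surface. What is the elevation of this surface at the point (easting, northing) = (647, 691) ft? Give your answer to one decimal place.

Let the plane be z = a·easting + b·northing + c.
Shot 2−Shot 1: 250a + 229b = −149.4;  Shot 3−Shot 1: −36a − 247b = −56.5.
Solving gives a = −0.93149, b = 0.36451.
Then c = 1151 − a·220 − b·355 = 1226.53.
At (647, 691): z = −602.7 + 251.9 + 1226.53 = 875.7 ft.

875.7 ft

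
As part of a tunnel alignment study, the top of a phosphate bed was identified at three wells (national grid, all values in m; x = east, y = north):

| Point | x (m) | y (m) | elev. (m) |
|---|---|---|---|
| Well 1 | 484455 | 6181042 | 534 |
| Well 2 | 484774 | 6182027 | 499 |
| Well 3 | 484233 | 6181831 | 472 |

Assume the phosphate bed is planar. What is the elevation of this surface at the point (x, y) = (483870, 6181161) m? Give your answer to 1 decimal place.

485.4 m

Two edge vectors: Well 1→Well 2 = (319, 985, -35), Well 1→Well 3 = (-222, 789, -62).
Normal n = (Well 1→Well 2) × (Well 1→Well 3) = (-33455, 27548, 470361).
So ∂z/∂x = −n_x/n_z = 0.071126220 and ∂z/∂y = −n_y/n_z = −0.058567781.
Intercept c from Well 1: 534 − 34457.45 + 362009.91 = 328086.46.
At (483870, 6181161): z = 34415.8 − 362016.9 + 328086.46 = 485.4 m.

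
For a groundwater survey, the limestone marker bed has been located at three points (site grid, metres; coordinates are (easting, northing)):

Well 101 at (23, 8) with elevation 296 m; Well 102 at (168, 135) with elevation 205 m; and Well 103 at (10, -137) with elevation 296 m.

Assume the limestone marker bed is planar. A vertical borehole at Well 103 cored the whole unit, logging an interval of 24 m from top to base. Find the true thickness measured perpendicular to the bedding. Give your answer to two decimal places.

19.81 m

Two edge vectors: Well 101→Well 102 = (145, 127, -91), Well 101→Well 103 = (-13, -145, 0).
Normal n = (Well 101→Well 102) × (Well 101→Well 103) = (-13195, 1183, -19374).
So ∂z/∂E = −n_x/n_z = −0.68107 and ∂z/∂N = −n_y/n_z = 0.06106.
|∇z| = √(a²+b²) = 0.68380, so dip δ = arctan(0.68380) = 34.36°.
True thickness = vertical thickness × cos δ = 24 × cos 34.36° = 19.81 m.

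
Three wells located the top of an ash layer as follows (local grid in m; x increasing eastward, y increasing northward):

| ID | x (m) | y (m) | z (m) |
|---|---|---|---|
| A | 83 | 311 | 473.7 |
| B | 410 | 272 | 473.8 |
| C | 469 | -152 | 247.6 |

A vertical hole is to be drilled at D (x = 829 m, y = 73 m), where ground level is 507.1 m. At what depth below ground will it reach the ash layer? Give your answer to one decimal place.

Let the plane be z = a·x + b·y + c.
B−A: 327a − 39b = 0.1;  C−A: 386a − 463b = −226.1.
Solving gives a = 0.06501, b = 0.54254.
Then c = 473.7 − a·83 − b·311 = 299.57.
At (829, 73): z_contact = 53.90 + 39.61 + 299.57 = 393.08 m.
Depth below ground = 507.1 − 393.08 = 114.0 m.

114.0 m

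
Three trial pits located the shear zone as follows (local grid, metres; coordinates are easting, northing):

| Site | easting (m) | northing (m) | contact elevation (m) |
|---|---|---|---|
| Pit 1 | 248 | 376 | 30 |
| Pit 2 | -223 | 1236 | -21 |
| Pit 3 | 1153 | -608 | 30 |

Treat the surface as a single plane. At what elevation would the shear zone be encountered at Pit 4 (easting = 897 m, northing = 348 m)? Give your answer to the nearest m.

-69 m

Let the plane be z = a·easting + b·northing + c.
Pit 2−Pit 1: −471a + 860b = −51;  Pit 3−Pit 1: 905a − 984b = 0.
Solving gives a = −0.15940, b = −0.14660.
Then c = 30 − a·248 − b·376 = 124.65.
At (897, 348): z = −143.0 − 51.0 + 124.65 = -69.3 m.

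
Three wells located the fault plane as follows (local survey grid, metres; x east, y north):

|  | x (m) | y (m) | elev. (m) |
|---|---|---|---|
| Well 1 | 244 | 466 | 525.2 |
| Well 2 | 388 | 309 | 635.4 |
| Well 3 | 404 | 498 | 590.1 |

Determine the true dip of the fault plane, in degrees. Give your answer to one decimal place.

Let the plane be z = a·x + b·y + c.
Well 2−Well 1: 144a − 157b = 110.2;  Well 3−Well 1: 160a + 32b = 64.9.
Solving gives a = 0.46137, b = −0.27874.
Gradient magnitude |∇z| = √(a² + b²) = √(0.21287 + 0.07770) = 0.53904.
True dip = arctan(0.53904) = 28.3°, dipping toward WNW (azimuth ≈ 301°).

28.3°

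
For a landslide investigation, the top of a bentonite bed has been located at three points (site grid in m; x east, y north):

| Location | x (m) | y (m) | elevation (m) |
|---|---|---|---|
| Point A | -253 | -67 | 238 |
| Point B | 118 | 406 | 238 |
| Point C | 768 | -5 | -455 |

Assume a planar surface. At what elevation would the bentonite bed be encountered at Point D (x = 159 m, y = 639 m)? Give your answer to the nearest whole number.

Let the plane be z = a·x + b·y + c.
Point B−Point A: 371a + 473b = 0;  Point C−Point A: 1021a + 62b = −693.
Solving gives a = −0.71269, b = 0.55900.
Then c = 238 − a·-253 − b·-67 = 95.14.
At (159, 639): z = −113.3 + 357.2 + 95.14 = 339.0 m.

339 m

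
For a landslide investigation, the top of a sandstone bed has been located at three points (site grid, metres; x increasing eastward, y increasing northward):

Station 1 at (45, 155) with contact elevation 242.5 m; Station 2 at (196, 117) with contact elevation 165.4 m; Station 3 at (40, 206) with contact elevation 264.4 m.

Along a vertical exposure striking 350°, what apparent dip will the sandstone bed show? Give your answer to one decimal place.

24.5°

Let the plane be z = a·x + b·y + c.
Station 2−Station 1: 151a − 38b = −77.1;  Station 3−Station 1: −5a + 51b = 21.9.
Solving gives a = −0.41271, b = 0.38895.
Unit vector along 350° is (sin 350°, cos 350°) = (-0.1736, 0.9848).
Slope in that direction = a·(-0.1736) + b·(0.9848) = 0.45471.
Apparent dip = arctan|0.45471| = 24.5° (true dip is 29.6°, so apparent ≤ true as expected).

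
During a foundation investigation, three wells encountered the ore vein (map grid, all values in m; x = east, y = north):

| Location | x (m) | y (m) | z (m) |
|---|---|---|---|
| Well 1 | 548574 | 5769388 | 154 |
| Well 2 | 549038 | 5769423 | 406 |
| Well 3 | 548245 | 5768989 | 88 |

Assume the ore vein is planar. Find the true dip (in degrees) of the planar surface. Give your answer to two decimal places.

32.66°

Let the plane be z = a·x + b·y + c.
Well 2−Well 1: 464a + 35b = 252;  Well 3−Well 1: −329a − 399b = −66.
Solving gives a = 0.56582, b = −0.30114.
Gradient magnitude |∇z| = √(a² + b²) = √(0.32015 + 0.09068) = 0.64096.
True dip = arctan(0.64096) = 32.66°, dipping toward WNW (azimuth ≈ 298°).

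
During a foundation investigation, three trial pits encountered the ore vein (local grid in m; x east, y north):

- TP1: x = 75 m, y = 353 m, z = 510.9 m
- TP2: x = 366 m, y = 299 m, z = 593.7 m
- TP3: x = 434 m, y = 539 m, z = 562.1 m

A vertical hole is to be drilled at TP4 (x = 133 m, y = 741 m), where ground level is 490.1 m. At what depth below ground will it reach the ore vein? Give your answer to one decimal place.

Two edge vectors: TP1→TP2 = (291, -54, 82.8), TP1→TP3 = (359, 186, 51.2).
Normal n = (TP1→TP2) × (TP1→TP3) = (-18165.6, 14826, 73512).
So ∂z/∂x = −n_x/n_z = 0.24711 and ∂z/∂y = −n_y/n_z = −0.20168.
Intercept c from TP1: 510.9 − 18.53 + 71.19 = 563.56.
At (133, 741): z_contact = 32.87 − 149.45 + 563.56 = 446.98 m.
Depth below ground = 490.1 − 446.98 = 43.1 m.

43.1 m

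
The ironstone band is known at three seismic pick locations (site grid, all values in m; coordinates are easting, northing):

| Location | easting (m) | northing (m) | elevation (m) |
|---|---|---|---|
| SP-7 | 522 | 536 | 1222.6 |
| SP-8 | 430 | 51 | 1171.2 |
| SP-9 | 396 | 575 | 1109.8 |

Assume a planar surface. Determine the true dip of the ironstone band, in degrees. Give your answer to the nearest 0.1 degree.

Two edge vectors: SP-7→SP-8 = (-92, -485, -51.4), SP-7→SP-9 = (-126, 39, -112.8).
Normal n = (SP-7→SP-8) × (SP-7→SP-9) = (56712.6, -3901.2, -64698).
So ∂z/∂easting = −n_x/n_z = 0.87657 and ∂z/∂northing = −n_y/n_z = −0.06030.
Gradient magnitude |∇z| = √(a² + b²) = √(0.76838 + 0.00364) = 0.87865.
True dip = arctan(0.87865) = 41.3°, dipping toward W (azimuth ≈ 274°).

41.3°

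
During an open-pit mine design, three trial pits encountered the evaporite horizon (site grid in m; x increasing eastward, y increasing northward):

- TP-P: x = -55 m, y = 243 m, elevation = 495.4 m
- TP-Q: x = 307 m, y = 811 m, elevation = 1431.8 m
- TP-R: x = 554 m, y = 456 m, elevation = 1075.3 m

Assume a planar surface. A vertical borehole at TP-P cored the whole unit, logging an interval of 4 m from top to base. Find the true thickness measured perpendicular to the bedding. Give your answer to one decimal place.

2.3 m

Two edge vectors: TP-P→TP-Q = (362, 568, 936.4), TP-P→TP-R = (609, 213, 579.9).
Normal n = (TP-P→TP-Q) × (TP-P→TP-R) = (129930, 360343.8, -268806).
So ∂z/∂x = −n_x/n_z = 0.48336 and ∂z/∂y = −n_y/n_z = 1.34053.
|∇z| = √(a²+b²) = 1.42502, so dip δ = arctan(1.42502) = 54.94°.
True thickness = vertical thickness × cos δ = 4 × cos 54.94° = 2.3 m.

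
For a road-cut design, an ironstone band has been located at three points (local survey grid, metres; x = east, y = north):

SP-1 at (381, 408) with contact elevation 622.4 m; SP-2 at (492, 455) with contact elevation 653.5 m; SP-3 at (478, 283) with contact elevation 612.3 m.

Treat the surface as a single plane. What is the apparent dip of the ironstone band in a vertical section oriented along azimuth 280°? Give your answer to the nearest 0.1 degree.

Two edge vectors: SP-1→SP-2 = (111, 47, 31.1), SP-1→SP-3 = (97, -125, -10.1).
Normal n = (SP-1→SP-2) × (SP-1→SP-3) = (3412.8, 4137.8, -18434).
So ∂z/∂x = −n_x/n_z = 0.18514 and ∂z/∂y = −n_y/n_z = 0.22447.
Unit vector along 280° is (sin 280°, cos 280°) = (-0.9848, 0.1736).
Slope in that direction = a·(-0.9848) + b·(0.1736) = −0.14335.
Apparent dip = arctan|0.14335| = 8.2° (true dip is 16.2°, so apparent ≤ true as expected).

8.2°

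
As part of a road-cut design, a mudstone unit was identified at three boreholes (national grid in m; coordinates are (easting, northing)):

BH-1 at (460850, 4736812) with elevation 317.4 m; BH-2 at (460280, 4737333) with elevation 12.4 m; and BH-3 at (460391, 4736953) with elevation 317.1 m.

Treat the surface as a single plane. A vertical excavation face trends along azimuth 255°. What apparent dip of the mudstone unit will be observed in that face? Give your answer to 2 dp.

26.04°

Let the plane be z = a·E + b·N + c.
BH-2−BH-1: −570a + 521b = −305;  BH-3−BH-1: −459a + 141b = −0.3.
Solving gives a = −0.26988, b = −0.88068.
Unit vector along 255° is (sin 255°, cos 255°) = (-0.9659, -0.2588).
Slope in that direction = a·(-0.9659) + b·(-0.2588) = 0.48862.
Apparent dip = arctan|0.48862| = 26.04° (true dip is 42.6°, so apparent ≤ true as expected).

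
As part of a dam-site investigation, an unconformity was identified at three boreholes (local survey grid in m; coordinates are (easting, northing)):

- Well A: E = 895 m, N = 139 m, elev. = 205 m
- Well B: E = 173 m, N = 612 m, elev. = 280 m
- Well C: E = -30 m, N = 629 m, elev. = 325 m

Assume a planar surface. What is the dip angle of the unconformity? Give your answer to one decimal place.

17.5°

Let the plane be z = a·E + b·N + c.
Well B−Well A: −722a + 473b = 75;  Well C−Well A: −925a + 490b = 120.
Solving gives a = −0.23894, b = −0.20616.
Gradient magnitude |∇z| = √(a² + b²) = √(0.05709 + 0.04250) = 0.31559.
True dip = arctan(0.31559) = 17.5°, dipping toward NE (azimuth ≈ 049°).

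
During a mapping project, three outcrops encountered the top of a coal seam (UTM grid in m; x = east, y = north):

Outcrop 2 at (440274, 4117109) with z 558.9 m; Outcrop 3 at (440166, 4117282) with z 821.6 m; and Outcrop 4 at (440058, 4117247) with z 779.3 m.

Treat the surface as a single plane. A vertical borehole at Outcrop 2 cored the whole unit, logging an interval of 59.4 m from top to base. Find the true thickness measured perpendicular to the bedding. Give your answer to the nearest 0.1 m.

Two edge vectors: Outcrop 2→Outcrop 3 = (-108, 173, 262.7), Outcrop 2→Outcrop 4 = (-216, 138, 220.4).
Normal n = (Outcrop 2→Outcrop 3) × (Outcrop 2→Outcrop 4) = (1876.6, -32940, 22464).
So ∂z/∂x = −n_x/n_z = −0.08354 and ∂z/∂y = −n_y/n_z = 1.46635.
|∇z| = √(a²+b²) = 1.46872, so dip δ = arctan(1.46872) = 55.75°.
True thickness = vertical thickness × cos δ = 59.4 × cos 55.75° = 33.4 m.

33.4 m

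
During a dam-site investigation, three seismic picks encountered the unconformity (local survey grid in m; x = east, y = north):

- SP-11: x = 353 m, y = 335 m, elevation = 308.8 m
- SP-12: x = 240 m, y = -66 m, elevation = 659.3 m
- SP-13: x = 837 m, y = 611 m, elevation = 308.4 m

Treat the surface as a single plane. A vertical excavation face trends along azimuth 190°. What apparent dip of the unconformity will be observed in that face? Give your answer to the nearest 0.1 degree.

42.7°

Let the plane be z = a·x + b·y + c.
SP-12−SP-11: −113a − 401b = 350.5;  SP-13−SP-11: 484a + 276b = −0.4.
Solving gives a = 0.59288, b = −1.04114.
Unit vector along 190° is (sin 190°, cos 190°) = (-0.1736, -0.9848).
Slope in that direction = a·(-0.1736) + b·(-0.9848) = 0.92237.
Apparent dip = arctan|0.92237| = 42.7° (true dip is 50.2°, so apparent ≤ true as expected).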